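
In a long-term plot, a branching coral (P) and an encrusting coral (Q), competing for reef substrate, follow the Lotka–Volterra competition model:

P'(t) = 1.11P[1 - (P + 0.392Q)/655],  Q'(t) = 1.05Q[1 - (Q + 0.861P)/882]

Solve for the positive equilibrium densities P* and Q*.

Setting both brackets to zero gives the nullclines P + 0.392Q = 655 and 0.861P + Q = 882.
Substituting Q = 882 - 0.861P into the first: P(1 - 0.392·0.861) = 655 - 0.392·882.
So P* = 309/0.662 = 467, and then Q* = 882 - 0.861·467 = 480.

P* ≈ 467, Q* ≈ 480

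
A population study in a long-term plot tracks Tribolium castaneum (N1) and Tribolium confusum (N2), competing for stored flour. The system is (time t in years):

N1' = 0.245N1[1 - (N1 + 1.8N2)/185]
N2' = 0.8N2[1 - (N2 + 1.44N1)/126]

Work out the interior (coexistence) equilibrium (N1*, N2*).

N1* ≈ 26.3, N2* ≈ 88.2

Setting both brackets to zero gives the nullclines N1 + 1.8N2 = 185 and 1.44N1 + N2 = 126.
Substituting N2 = 126 - 1.44N1 into the first: N1(1 - 1.8·1.44) = 185 - 1.8·126.
So N1* = -41.8/-1.59 = 26.3, and then N2* = 126 - 1.44·26.3 = 88.2.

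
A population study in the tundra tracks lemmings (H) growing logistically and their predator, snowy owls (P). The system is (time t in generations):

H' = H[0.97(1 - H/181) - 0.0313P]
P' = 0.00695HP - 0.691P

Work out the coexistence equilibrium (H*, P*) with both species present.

H* ≈ 99.4, P* ≈ 14

From dP/dt = 0 with P > 0: 0.00695H* = 0.691, so H* = 99.4.
Substitute into dH/dt = 0: 0.97(1 - 99.4/181) = 0.0313P*.
The bracket is 0.451, giving P* = 0.437/0.0313 = 14.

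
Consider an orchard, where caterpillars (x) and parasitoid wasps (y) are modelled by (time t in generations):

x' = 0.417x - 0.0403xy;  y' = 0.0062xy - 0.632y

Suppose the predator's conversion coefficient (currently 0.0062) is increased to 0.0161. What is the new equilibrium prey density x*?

x* ≈ 39.3

At the interior fixed point, setting dy/dt = 0 with y > 0 fixes x* = (predator death rate)/(xy coefficient) — independent of the other coefficients.
With the change, x* = 0.632/0.0161 = 39.3; it falls from 102.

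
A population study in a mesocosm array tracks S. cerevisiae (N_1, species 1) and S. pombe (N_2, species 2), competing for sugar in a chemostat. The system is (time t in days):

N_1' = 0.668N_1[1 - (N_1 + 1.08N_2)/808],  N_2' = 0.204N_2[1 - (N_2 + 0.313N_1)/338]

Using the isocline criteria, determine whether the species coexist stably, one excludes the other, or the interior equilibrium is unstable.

stable coexistence

Compare the nullcline intercepts: K1/α12 = 808/1.08 = 748 > K2 = 338; K2/α21 = 338/0.313 = 1080 > K1 = 808.
Since both inequalities hold, each species can invade when rare, so the interior equilibrium is stable.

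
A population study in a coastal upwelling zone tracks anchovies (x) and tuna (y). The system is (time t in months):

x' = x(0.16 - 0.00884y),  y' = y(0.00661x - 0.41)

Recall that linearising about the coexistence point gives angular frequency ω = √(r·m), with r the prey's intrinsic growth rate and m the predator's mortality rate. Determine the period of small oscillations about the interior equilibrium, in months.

T ≈ 24.5 months

Here r = 0.16 and m = 0.41, so r·m = 0.0656.
ω = √0.0656 = 0.256 per month, hence T = 2π/ω ≈ 24.5 months.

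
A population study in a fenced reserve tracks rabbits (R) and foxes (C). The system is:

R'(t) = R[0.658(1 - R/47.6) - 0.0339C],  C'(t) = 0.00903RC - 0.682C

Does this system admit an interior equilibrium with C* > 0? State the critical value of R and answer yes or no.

Threshold R = 75.5; K < 75.5, so no, the predator goes extinct.

The predator equation gives dC/dt > 0 only when R > 0.682/0.00903 = 75.5.
Without the predator, R → K = 47.6. Since 47.6 < 75.5, the predator cannot invade.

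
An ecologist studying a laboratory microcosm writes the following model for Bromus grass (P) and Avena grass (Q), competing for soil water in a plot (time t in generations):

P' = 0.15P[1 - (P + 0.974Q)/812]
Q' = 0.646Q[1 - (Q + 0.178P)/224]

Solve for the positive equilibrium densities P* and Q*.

P* ≈ 718, Q* ≈ 96.1

Setting both brackets to zero gives the nullclines P + 0.974Q = 812 and 0.178P + Q = 224.
Substituting Q = 224 - 0.178P into the first: P(1 - 0.974·0.178) = 812 - 0.974·224.
So P* = 594/0.827 = 718, and then Q* = 224 - 0.178·718 = 96.1.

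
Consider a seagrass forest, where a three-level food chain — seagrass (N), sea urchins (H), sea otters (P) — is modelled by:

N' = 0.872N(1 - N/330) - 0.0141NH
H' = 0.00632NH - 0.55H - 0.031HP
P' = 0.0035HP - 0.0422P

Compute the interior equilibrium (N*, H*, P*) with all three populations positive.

From dP/dt = 0: 0.0035H* = 0.0422, so H* = 12.1.
From dN/dt = 0: 0.872(1 - N*/330) = 0.0141·12.1, giving N* = 330·(1 - 0.195) = 266.
From dH/dt = 0: 0.00632·266 - 0.55 = 0.031P*, so P* = 1.13/0.031 = 36.4.

N* ≈ 266, H* ≈ 12.1, P* ≈ 36.4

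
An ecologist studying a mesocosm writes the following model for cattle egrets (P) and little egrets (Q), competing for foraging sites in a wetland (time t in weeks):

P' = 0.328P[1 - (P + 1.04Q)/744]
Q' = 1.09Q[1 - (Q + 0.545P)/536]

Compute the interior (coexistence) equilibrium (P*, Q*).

Setting both brackets to zero gives the nullclines P + 1.04Q = 744 and 0.545P + Q = 536.
Substituting Q = 536 - 0.545P into the first: P(1 - 1.04·0.545) = 744 - 1.04·536.
So P* = 187/0.433 = 431, and then Q* = 536 - 0.545·431 = 301.

P* ≈ 431, Q* ≈ 301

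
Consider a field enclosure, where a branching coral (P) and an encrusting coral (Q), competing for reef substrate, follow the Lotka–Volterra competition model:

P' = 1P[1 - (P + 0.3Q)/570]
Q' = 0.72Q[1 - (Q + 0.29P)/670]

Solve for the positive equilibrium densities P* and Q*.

P* ≈ 404, Q* ≈ 553

Setting both brackets to zero gives the nullclines P + 0.3Q = 570 and 0.29P + Q = 670.
Substituting Q = 670 - 0.29P into the first: P(1 - 0.3·0.29) = 570 - 0.3·670.
So P* = 369/0.913 = 404, and then Q* = 670 - 0.29·404 = 553.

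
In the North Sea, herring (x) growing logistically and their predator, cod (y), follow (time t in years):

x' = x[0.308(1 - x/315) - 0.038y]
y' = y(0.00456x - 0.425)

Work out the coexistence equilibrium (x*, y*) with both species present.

From dy/dt = 0 with y > 0: 0.00456x* = 0.425, so x* = 93.2.
Substitute into dx/dt = 0: 0.308(1 - 93.2/315) = 0.038y*.
The bracket is 0.704, giving y* = 0.217/0.038 = 5.71.

x* ≈ 93.2, y* ≈ 5.71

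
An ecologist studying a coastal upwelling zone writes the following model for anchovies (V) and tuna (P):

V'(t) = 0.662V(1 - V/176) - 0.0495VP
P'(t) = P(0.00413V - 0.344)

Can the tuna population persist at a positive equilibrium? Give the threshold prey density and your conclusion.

The predator equation gives dP/dt > 0 only when V > 0.344/0.00413 = 83.3.
Without the predator, V → K = 176. Since 176 > 83.3, the predator can invade and persist.

Threshold V = 83.3; K > 83.3, so yes, the predator persists.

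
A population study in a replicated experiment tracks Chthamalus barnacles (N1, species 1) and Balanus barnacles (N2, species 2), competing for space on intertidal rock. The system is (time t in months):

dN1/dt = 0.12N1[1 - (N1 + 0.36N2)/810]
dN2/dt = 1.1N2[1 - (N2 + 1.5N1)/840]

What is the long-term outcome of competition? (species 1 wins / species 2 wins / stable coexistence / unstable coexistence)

species 1 excludes species 2

Compare the nullcline intercepts: K1/α12 = 810/0.36 = 2250 > K2 = 840; K2/α21 = 840/1.5 = 560 < K1 = 810.
Since the inequalities point opposite ways, species 1 can invade but species 2 cannot.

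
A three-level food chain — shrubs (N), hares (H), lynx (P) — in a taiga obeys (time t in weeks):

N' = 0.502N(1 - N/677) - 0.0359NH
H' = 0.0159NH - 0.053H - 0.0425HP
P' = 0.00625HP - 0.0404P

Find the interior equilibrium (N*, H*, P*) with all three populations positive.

From dP/dt = 0: 0.00625H* = 0.0404, so H* = 6.46.
From dN/dt = 0: 0.502(1 - N*/677) = 0.0359·6.46, giving N* = 677·(1 - 0.462) = 364.
From dH/dt = 0: 0.0159·364 - 0.053 = 0.0425P*, so P* = 5.74/0.0425 = 135.

N* ≈ 364, H* ≈ 6.46, P* ≈ 135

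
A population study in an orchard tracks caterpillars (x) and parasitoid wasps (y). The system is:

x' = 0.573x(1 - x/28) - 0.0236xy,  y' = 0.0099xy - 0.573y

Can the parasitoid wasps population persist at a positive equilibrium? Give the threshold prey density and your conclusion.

The predator equation gives dy/dt > 0 only when x > 0.573/0.0099 = 57.9.
Without the predator, x → K = 28. Since 28 < 57.9, the predator cannot invade.

Threshold x = 57.9; K < 57.9, so no, the predator goes extinct.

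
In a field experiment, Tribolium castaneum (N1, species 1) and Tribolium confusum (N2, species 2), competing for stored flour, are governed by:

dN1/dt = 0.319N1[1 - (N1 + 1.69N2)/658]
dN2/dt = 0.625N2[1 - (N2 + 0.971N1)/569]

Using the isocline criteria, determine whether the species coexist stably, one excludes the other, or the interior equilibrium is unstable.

Compare the nullcline intercepts: K1/α12 = 658/1.69 = 389 < K2 = 569; K2/α21 = 569/0.971 = 586 < K1 = 658.
Since both are reversed, neither can invade when rare; the interior point is a saddle.

unstable coexistence (outcome depends on initial conditions)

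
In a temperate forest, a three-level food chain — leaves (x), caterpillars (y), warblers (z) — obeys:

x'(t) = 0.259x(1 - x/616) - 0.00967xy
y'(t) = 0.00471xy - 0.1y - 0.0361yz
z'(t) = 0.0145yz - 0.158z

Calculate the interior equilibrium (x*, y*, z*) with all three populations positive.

From dz/dt = 0: 0.0145y* = 0.158, so y* = 10.9.
From dx/dt = 0: 0.259(1 - x*/616) = 0.00967·10.9, giving x* = 616·(1 - 0.407) = 365.
From dy/dt = 0: 0.00471·365 - 0.1 = 0.0361z*, so z* = 1.62/0.0361 = 44.9.

x* ≈ 365, y* ≈ 10.9, z* ≈ 44.9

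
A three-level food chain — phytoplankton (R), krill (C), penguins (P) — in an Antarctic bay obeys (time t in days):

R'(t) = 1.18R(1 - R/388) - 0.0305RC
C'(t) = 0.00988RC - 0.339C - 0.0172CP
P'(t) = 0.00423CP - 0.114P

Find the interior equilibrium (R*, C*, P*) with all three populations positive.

From dP/dt = 0: 0.00423C* = 0.114, so C* = 27.
From dR/dt = 0: 1.18(1 - R*/388) = 0.0305·27, giving R* = 388·(1 - 0.697) = 118.
From dC/dt = 0: 0.00988·118 - 0.339 = 0.0172P*, so P* = 0.824/0.0172 = 47.9.

R* ≈ 118, C* ≈ 27, P* ≈ 47.9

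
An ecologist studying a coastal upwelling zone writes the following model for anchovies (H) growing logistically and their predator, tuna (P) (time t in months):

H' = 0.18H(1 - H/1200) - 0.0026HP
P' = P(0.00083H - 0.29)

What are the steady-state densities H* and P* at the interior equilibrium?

From dP/dt = 0 with P > 0: 0.00083H* = 0.29, so H* = 349.
Substitute into dH/dt = 0: 0.18(1 - 349/1200) = 0.0026P*.
The bracket is 0.709, giving P* = 0.128/0.0026 = 49.1.

H* ≈ 349, P* ≈ 49.1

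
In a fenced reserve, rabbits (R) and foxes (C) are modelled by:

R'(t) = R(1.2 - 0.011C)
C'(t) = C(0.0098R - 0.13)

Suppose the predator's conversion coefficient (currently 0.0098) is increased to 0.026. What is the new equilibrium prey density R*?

R* ≈ 5

At the interior fixed point, setting dC/dt = 0 with C > 0 fixes R* = (predator death rate)/(RC coefficient) — independent of the other coefficients.
With the change, R* = 0.13/0.026 = 5; it falls from 13.3.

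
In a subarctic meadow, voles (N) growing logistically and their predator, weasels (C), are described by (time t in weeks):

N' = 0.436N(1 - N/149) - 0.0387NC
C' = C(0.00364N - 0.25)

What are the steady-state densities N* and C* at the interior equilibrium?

N* ≈ 68.7, C* ≈ 6.07

From dC/dt = 0 with C > 0: 0.00364N* = 0.25, so N* = 68.7.
Substitute into dN/dt = 0: 0.436(1 - 68.7/149) = 0.0387C*.
The bracket is 0.539, giving C* = 0.235/0.0387 = 6.07.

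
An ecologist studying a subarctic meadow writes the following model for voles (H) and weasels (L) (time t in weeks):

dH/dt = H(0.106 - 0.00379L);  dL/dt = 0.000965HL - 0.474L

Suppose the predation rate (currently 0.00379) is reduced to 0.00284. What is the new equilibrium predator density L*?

L* ≈ 37.3

At the interior fixed point, setting dH/dt = 0 with H > 0 fixes L* = (prey growth rate)/(HL coefficient) — independent of the other coefficients.
With the change, L* = 0.106/0.00284 = 37.3; it rises from 28.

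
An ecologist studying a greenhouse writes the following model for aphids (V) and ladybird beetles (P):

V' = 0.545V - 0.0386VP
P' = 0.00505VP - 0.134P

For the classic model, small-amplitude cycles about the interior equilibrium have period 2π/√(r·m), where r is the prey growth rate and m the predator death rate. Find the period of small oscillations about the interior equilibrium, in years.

Here r = 0.545 and m = 0.134, so r·m = 0.073.
ω = √0.073 = 0.27 per year, hence T = 2π/ω ≈ 23.3 years.

T ≈ 23.3 years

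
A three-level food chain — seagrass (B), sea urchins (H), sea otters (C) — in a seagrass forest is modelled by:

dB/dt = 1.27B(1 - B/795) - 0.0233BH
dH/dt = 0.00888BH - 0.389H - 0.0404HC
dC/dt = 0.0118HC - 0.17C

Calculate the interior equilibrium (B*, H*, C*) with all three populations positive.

B* ≈ 585, H* ≈ 14.4, C* ≈ 119

From dC/dt = 0: 0.0118H* = 0.17, so H* = 14.4.
From dB/dt = 0: 1.27(1 - B*/795) = 0.0233·14.4, giving B* = 795·(1 - 0.264) = 585.
From dH/dt = 0: 0.00888·585 - 0.389 = 0.0404C*, so C* = 4.8/0.0404 = 119.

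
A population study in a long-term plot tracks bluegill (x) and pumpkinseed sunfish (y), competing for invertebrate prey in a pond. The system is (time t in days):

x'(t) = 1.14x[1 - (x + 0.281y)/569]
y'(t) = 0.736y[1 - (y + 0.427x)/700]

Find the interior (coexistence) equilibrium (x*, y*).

Setting both brackets to zero gives the nullclines x + 0.281y = 569 and 0.427x + y = 700.
Substituting y = 700 - 0.427x into the first: x(1 - 0.281·0.427) = 569 - 0.281·700.
So x* = 372/0.88 = 423, and then y* = 700 - 0.427·423 = 519.

x* ≈ 423, y* ≈ 519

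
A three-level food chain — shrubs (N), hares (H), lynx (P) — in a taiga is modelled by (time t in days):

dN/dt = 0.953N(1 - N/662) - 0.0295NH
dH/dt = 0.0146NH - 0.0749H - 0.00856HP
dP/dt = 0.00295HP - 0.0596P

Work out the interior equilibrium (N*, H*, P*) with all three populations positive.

N* ≈ 248, H* ≈ 20.2, P* ≈ 414

From dP/dt = 0: 0.00295H* = 0.0596, so H* = 20.2.
From dN/dt = 0: 0.953(1 - N*/662) = 0.0295·20.2, giving N* = 662·(1 - 0.625) = 248.
From dH/dt = 0: 0.0146·248 - 0.0749 = 0.00856P*, so P* = 3.55/0.00856 = 414.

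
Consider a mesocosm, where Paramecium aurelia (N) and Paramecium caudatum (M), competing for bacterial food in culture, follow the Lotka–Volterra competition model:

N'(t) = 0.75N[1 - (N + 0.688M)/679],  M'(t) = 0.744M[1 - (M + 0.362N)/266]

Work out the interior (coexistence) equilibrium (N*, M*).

Setting both brackets to zero gives the nullclines N + 0.688M = 679 and 0.362N + M = 266.
Substituting M = 266 - 0.362N into the first: N(1 - 0.688·0.362) = 679 - 0.688·266.
So N* = 496/0.751 = 660, and then M* = 266 - 0.362·660 = 26.9.

N* ≈ 660, M* ≈ 26.9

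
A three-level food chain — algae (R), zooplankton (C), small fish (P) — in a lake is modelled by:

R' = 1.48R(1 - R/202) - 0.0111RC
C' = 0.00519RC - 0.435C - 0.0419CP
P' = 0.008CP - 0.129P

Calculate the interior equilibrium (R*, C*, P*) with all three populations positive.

From dP/dt = 0: 0.008C* = 0.129, so C* = 16.1.
From dR/dt = 0: 1.48(1 - R*/202) = 0.0111·16.1, giving R* = 202·(1 - 0.121) = 178.
From dC/dt = 0: 0.00519·178 - 0.435 = 0.0419P*, so P* = 0.487/0.0419 = 11.6.

R* ≈ 178, C* ≈ 16.1, P* ≈ 11.6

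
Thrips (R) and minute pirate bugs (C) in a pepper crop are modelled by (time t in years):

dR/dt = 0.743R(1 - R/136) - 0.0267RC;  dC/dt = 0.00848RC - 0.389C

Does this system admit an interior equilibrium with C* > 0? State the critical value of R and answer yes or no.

Threshold R = 45.9; K > 45.9, so yes, the predator persists.

The predator equation gives dC/dt > 0 only when R > 0.389/0.00848 = 45.9.
Without the predator, R → K = 136. Since 136 > 45.9, the predator can invade and persist.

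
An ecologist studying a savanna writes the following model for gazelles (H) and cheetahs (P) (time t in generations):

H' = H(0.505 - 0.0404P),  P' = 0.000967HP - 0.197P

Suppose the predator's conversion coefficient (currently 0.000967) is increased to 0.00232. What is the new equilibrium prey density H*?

At the interior fixed point, setting dP/dt = 0 with P > 0 fixes H* = (predator death rate)/(HP coefficient) — independent of the other coefficients.
With the change, H* = 0.197/0.00232 = 84.9; it falls from 204.

H* ≈ 84.9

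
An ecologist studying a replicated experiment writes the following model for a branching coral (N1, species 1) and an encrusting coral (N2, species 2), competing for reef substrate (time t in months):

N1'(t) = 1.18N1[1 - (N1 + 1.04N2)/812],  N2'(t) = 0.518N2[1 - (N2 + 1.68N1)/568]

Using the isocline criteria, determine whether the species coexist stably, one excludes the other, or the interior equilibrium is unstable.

Compare the nullcline intercepts: K1/α12 = 812/1.04 = 781 > K2 = 568; K2/α21 = 568/1.68 = 338 < K1 = 812.
Since the inequalities point opposite ways, species 1 can invade but species 2 cannot.

species 1 excludes species 2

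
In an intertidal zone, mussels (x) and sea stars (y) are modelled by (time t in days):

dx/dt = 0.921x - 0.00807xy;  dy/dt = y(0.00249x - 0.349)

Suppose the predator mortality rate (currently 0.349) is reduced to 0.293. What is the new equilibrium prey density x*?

x* ≈ 118

At the interior fixed point, setting dy/dt = 0 with y > 0 fixes x* = (predator death rate)/(xy coefficient) — independent of the other coefficients.
With the change, x* = 0.293/0.00249 = 118; it falls from 140.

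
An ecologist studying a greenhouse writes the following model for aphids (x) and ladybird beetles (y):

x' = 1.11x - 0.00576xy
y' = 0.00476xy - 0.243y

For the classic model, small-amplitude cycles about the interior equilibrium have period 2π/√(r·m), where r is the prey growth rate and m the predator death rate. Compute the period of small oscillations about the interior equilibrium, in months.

Here r = 1.11 and m = 0.243, so r·m = 0.27.
ω = √0.27 = 0.519 per month, hence T = 2π/ω ≈ 12.1 months.

T ≈ 12.1 months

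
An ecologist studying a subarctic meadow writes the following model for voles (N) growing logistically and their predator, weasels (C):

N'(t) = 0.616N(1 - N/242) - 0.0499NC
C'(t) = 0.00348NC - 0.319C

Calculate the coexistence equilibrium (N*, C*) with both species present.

From dC/dt = 0 with C > 0: 0.00348N* = 0.319, so N* = 91.7.
Substitute into dN/dt = 0: 0.616(1 - 91.7/242) = 0.0499C*.
The bracket is 0.621, giving C* = 0.383/0.0499 = 7.67.

N* ≈ 91.7, C* ≈ 7.67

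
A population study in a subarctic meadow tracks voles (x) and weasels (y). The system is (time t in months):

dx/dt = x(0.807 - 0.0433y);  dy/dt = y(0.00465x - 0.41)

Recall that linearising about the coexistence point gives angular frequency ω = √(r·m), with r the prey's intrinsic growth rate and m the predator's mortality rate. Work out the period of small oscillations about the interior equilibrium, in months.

Here r = 0.807 and m = 0.41, so r·m = 0.331.
ω = √0.331 = 0.575 per month, hence T = 2π/ω ≈ 10.9 months.

T ≈ 10.9 months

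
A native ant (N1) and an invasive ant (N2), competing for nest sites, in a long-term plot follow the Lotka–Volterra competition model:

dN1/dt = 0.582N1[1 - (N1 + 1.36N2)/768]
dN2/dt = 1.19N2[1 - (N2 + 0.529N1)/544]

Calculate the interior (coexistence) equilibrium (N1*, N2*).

Setting both brackets to zero gives the nullclines N1 + 1.36N2 = 768 and 0.529N1 + N2 = 544.
Substituting N2 = 544 - 0.529N1 into the first: N1(1 - 1.36·0.529) = 768 - 1.36·544.
So N1* = 28.2/0.281 = 100, and then N2* = 544 - 0.529·100 = 491.

N1* ≈ 100, N2* ≈ 491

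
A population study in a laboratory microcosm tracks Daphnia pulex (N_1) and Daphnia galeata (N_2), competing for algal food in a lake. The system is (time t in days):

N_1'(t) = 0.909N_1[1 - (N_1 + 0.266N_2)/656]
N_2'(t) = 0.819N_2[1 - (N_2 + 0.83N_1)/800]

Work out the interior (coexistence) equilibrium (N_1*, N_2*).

Setting both brackets to zero gives the nullclines N_1 + 0.266N_2 = 656 and 0.83N_1 + N_2 = 800.
Substituting N_2 = 800 - 0.83N_1 into the first: N_1(1 - 0.266·0.83) = 656 - 0.266·800.
So N_1* = 443/0.779 = 569, and then N_2* = 800 - 0.83·569 = 328.

N_1* ≈ 569, N_2* ≈ 328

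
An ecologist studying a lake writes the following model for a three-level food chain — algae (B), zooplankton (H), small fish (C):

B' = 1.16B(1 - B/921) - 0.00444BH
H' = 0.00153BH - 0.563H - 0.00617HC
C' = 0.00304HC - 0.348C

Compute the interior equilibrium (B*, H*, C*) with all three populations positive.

B* ≈ 517, H* ≈ 114, C* ≈ 37.1

From dC/dt = 0: 0.00304H* = 0.348, so H* = 114.
From dB/dt = 0: 1.16(1 - B*/921) = 0.00444·114, giving B* = 921·(1 - 0.438) = 517.
From dH/dt = 0: 0.00153·517 - 0.563 = 0.00617C*, so C* = 0.229/0.00617 = 37.1.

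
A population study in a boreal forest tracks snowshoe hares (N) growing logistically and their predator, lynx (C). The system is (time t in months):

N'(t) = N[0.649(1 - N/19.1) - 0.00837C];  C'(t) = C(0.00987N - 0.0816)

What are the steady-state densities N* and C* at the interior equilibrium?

N* ≈ 8.27, C* ≈ 44

From dC/dt = 0 with C > 0: 0.00987N* = 0.0816, so N* = 8.27.
Substitute into dN/dt = 0: 0.649(1 - 8.27/19.1) = 0.00837C*.
The bracket is 0.567, giving C* = 0.368/0.00837 = 44.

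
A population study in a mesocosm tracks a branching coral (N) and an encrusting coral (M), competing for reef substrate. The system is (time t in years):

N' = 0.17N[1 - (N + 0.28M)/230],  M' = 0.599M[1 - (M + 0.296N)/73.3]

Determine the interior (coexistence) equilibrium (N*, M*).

N* ≈ 228, M* ≈ 5.69

Setting both brackets to zero gives the nullclines N + 0.28M = 230 and 0.296N + M = 73.3.
Substituting M = 73.3 - 0.296N into the first: N(1 - 0.28·0.296) = 230 - 0.28·73.3.
So N* = 209/0.917 = 228, and then M* = 73.3 - 0.296·228 = 5.69.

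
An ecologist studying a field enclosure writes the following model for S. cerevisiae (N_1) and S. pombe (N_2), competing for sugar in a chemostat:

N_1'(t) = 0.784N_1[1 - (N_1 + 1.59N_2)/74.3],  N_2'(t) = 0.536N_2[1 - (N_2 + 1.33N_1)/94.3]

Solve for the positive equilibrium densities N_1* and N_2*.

Setting both brackets to zero gives the nullclines N_1 + 1.59N_2 = 74.3 and 1.33N_1 + N_2 = 94.3.
Substituting N_2 = 94.3 - 1.33N_1 into the first: N_1(1 - 1.59·1.33) = 74.3 - 1.59·94.3.
So N_1* = -75.6/-1.11 = 67.9, and then N_2* = 94.3 - 1.33·67.9 = 4.05.

N_1* ≈ 67.9, N_2* ≈ 4.05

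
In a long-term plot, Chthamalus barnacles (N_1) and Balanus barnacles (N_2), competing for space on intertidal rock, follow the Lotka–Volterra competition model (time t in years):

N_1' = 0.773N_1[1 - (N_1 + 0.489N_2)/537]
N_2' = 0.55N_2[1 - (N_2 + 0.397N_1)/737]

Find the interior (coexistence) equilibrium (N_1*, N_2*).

Setting both brackets to zero gives the nullclines N_1 + 0.489N_2 = 537 and 0.397N_1 + N_2 = 737.
Substituting N_2 = 737 - 0.397N_1 into the first: N_1(1 - 0.489·0.397) = 537 - 0.489·737.
So N_1* = 177/0.806 = 219, and then N_2* = 737 - 0.397·219 = 650.

N_1* ≈ 219, N_2* ≈ 650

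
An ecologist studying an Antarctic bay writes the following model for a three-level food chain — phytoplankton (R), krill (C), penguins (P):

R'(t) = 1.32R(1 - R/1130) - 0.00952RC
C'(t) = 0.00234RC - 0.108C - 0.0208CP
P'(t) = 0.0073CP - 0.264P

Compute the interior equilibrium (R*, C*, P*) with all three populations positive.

R* ≈ 835, C* ≈ 36.2, P* ≈ 88.8

From dP/dt = 0: 0.0073C* = 0.264, so C* = 36.2.
From dR/dt = 0: 1.32(1 - R*/1130) = 0.00952·36.2, giving R* = 1130·(1 - 0.261) = 835.
From dC/dt = 0: 0.00234·835 - 0.108 = 0.0208P*, so P* = 1.85/0.0208 = 88.8.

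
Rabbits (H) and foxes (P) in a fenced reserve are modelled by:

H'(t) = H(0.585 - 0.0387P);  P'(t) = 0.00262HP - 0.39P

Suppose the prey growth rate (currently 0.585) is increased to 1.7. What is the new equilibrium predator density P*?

At the interior fixed point, setting dH/dt = 0 with H > 0 fixes P* = (prey growth rate)/(HP coefficient) — independent of the other coefficients.
With the change, P* = 1.7/0.0387 = 43.9; it rises from 15.1.

P* ≈ 43.9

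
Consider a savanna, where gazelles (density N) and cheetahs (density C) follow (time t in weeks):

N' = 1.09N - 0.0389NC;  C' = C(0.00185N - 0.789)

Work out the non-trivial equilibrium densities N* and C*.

N* ≈ 426, C* ≈ 28

Set dC/dt = 0 with C > 0: 0.00185N - 0.789 = 0, so N* = 0.789/0.00185 = 426.
Set dN/dt = 0 with N > 0: 1.09 - 0.0389C = 0, so C* = 1.09/0.0389 = 28.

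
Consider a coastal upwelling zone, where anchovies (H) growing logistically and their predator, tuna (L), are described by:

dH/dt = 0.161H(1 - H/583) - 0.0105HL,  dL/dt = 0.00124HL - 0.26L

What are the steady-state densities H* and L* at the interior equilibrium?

H* ≈ 210, L* ≈ 9.82

From dL/dt = 0 with L > 0: 0.00124H* = 0.26, so H* = 210.
Substitute into dH/dt = 0: 0.161(1 - 210/583) = 0.0105L*.
The bracket is 0.64, giving L* = 0.103/0.0105 = 9.82.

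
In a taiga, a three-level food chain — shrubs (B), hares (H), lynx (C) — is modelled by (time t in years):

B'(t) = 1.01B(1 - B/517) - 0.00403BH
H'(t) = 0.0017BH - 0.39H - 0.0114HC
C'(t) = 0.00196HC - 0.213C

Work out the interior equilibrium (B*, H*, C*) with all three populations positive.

B* ≈ 293, H* ≈ 109, C* ≈ 9.46

From dC/dt = 0: 0.00196H* = 0.213, so H* = 109.
From dB/dt = 0: 1.01(1 - B*/517) = 0.00403·109, giving B* = 517·(1 - 0.434) = 293.
From dH/dt = 0: 0.0017·293 - 0.39 = 0.0114C*, so C* = 0.108/0.0114 = 9.46.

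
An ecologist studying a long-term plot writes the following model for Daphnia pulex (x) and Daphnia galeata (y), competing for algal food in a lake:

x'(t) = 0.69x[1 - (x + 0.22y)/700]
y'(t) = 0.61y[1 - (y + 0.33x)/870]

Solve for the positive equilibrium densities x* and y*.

Setting both brackets to zero gives the nullclines x + 0.22y = 700 and 0.33x + y = 870.
Substituting y = 870 - 0.33x into the first: x(1 - 0.22·0.33) = 700 - 0.22·870.
So x* = 509/0.927 = 548, and then y* = 870 - 0.33·548 = 689.

x* ≈ 548, y* ≈ 689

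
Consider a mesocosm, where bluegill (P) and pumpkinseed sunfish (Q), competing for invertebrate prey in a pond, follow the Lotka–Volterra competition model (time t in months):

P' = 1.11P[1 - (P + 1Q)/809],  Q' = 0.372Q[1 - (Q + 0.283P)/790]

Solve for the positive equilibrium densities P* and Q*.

P* ≈ 26.5, Q* ≈ 783

Setting both brackets to zero gives the nullclines P + 1Q = 809 and 0.283P + Q = 790.
Substituting Q = 790 - 0.283P into the first: P(1 - 1·0.283) = 809 - 1·790.
So P* = 19/0.717 = 26.5, and then Q* = 790 - 0.283·26.5 = 783.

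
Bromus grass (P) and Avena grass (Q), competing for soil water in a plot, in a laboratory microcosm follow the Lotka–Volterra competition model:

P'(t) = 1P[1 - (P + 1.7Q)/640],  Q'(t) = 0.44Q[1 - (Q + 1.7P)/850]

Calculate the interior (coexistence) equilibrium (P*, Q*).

P* ≈ 426, Q* ≈ 126

Setting both brackets to zero gives the nullclines P + 1.7Q = 640 and 1.7P + Q = 850.
Substituting Q = 850 - 1.7P into the first: P(1 - 1.7·1.7) = 640 - 1.7·850.
So P* = -805/-1.89 = 426, and then Q* = 850 - 1.7·426 = 126.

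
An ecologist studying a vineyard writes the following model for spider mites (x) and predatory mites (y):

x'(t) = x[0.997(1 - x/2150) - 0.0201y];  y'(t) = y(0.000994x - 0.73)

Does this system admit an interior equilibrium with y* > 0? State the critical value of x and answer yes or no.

The predator equation gives dy/dt > 0 only when x > 0.73/0.000994 = 734.
Without the predator, x → K = 2150. Since 2150 > 734, the predator can invade and persist.

Threshold x = 734; K > 734, so yes, the predator persists.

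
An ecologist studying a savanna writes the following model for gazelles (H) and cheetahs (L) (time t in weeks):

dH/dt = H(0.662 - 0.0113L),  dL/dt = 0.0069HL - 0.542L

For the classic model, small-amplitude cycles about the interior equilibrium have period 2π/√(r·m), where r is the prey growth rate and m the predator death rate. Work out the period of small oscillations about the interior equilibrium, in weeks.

T ≈ 10.5 weeks

Here r = 0.662 and m = 0.542, so r·m = 0.359.
ω = √0.359 = 0.599 per week, hence T = 2π/ω ≈ 10.5 weeks.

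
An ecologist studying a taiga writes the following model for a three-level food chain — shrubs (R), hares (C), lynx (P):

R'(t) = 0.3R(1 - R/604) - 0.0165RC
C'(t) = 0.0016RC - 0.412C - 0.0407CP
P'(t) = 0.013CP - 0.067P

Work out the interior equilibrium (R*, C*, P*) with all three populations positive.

R* ≈ 433, C* ≈ 5.15, P* ≈ 6.89

From dP/dt = 0: 0.013C* = 0.067, so C* = 5.15.
From dR/dt = 0: 0.3(1 - R*/604) = 0.0165·5.15, giving R* = 604·(1 - 0.283) = 433.
From dC/dt = 0: 0.0016·433 - 0.412 = 0.0407P*, so P* = 0.28/0.0407 = 6.89.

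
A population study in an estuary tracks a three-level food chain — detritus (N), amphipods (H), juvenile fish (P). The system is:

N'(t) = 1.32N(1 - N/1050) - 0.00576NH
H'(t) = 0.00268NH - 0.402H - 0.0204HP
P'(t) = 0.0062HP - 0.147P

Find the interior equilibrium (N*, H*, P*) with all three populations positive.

N* ≈ 941, H* ≈ 23.7, P* ≈ 104

From dP/dt = 0: 0.0062H* = 0.147, so H* = 23.7.
From dN/dt = 0: 1.32(1 - N*/1050) = 0.00576·23.7, giving N* = 1050·(1 - 0.103) = 941.
From dH/dt = 0: 0.00268·941 - 0.402 = 0.0204P*, so P* = 2.12/0.0204 = 104.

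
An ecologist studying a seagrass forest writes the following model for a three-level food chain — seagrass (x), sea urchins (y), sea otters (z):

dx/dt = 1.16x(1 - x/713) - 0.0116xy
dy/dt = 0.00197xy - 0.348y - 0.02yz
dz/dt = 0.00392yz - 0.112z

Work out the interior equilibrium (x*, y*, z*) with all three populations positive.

From dz/dt = 0: 0.00392y* = 0.112, so y* = 28.6.
From dx/dt = 0: 1.16(1 - x*/713) = 0.0116·28.6, giving x* = 713·(1 - 0.286) = 509.
From dy/dt = 0: 0.00197·509 - 0.348 = 0.02z*, so z* = 0.655/0.02 = 32.8.

x* ≈ 509, y* ≈ 28.6, z* ≈ 32.8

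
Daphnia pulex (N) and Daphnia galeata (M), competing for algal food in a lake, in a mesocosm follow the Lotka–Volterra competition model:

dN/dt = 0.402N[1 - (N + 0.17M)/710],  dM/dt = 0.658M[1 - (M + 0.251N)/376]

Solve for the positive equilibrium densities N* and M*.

Setting both brackets to zero gives the nullclines N + 0.17M = 710 and 0.251N + M = 376.
Substituting M = 376 - 0.251N into the first: N(1 - 0.17·0.251) = 710 - 0.17·376.
So N* = 646/0.957 = 675, and then M* = 376 - 0.251·675 = 207.

N* ≈ 675, M* ≈ 207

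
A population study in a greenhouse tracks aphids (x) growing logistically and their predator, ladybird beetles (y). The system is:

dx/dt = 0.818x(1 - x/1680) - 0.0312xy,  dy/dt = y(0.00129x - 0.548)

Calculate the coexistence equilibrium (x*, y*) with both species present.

From dy/dt = 0 with y > 0: 0.00129x* = 0.548, so x* = 425.
Substitute into dx/dt = 0: 0.818(1 - 425/1680) = 0.0312y*.
The bracket is 0.747, giving y* = 0.611/0.0312 = 19.6.

x* ≈ 425, y* ≈ 19.6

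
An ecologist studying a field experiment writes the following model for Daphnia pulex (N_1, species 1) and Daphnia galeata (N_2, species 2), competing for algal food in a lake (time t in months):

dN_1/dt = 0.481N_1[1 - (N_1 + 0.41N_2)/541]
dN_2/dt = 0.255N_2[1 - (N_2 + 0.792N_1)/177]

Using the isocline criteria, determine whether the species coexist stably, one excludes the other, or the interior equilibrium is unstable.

species 1 excludes species 2

Compare the nullcline intercepts: K1/α12 = 541/0.41 = 1320 > K2 = 177; K2/α21 = 177/0.792 = 223 < K1 = 541.
Since the inequalities point opposite ways, species 1 can invade but species 2 cannot.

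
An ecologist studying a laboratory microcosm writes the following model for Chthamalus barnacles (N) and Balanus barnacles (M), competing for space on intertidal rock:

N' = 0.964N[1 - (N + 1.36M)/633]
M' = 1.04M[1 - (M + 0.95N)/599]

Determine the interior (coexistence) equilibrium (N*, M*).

Setting both brackets to zero gives the nullclines N + 1.36M = 633 and 0.95N + M = 599.
Substituting M = 599 - 0.95N into the first: N(1 - 1.36·0.95) = 633 - 1.36·599.
So N* = -182/-0.292 = 622, and then M* = 599 - 0.95·622 = 8.05.

N* ≈ 622, M* ≈ 8.05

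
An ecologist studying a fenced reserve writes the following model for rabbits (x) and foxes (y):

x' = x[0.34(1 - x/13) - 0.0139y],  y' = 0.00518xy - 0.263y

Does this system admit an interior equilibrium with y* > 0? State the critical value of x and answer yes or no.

The predator equation gives dy/dt > 0 only when x > 0.263/0.00518 = 50.8.
Without the predator, x → K = 13. Since 13 < 50.8, the predator cannot invade.

Threshold x = 50.8; K < 50.8, so no, the predator goes extinct.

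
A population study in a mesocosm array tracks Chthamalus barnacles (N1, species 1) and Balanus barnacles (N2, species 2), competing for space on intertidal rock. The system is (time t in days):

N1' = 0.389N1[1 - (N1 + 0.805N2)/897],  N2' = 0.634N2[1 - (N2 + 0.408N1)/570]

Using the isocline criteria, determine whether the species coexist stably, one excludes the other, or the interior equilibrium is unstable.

Compare the nullcline intercepts: K1/α12 = 897/0.805 = 1110 > K2 = 570; K2/α21 = 570/0.408 = 1400 > K1 = 897.
Since both inequalities hold, each species can invade when rare, so the interior equilibrium is stable.

stable coexistence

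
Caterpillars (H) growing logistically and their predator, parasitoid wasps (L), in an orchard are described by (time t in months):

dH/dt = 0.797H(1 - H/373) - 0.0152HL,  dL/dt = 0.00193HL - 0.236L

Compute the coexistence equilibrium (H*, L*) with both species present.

H* ≈ 122, L* ≈ 35.2

From dL/dt = 0 with L > 0: 0.00193H* = 0.236, so H* = 122.
Substitute into dH/dt = 0: 0.797(1 - 122/373) = 0.0152L*.
The bracket is 0.672, giving L* = 0.536/0.0152 = 35.2.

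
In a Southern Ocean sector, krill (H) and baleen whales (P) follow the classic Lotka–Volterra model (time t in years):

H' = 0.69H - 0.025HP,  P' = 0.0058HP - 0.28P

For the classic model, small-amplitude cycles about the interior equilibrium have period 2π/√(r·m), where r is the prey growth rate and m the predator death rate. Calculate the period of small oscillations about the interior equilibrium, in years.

Here r = 0.69 and m = 0.28, so r·m = 0.193.
ω = √0.193 = 0.44 per year, hence T = 2π/ω ≈ 14.3 years.

T ≈ 14.3 years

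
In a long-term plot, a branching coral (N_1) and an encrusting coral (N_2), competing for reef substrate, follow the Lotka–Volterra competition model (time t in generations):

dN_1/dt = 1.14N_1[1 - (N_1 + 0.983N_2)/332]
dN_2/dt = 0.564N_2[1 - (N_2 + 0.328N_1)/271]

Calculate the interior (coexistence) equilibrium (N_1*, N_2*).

N_1* ≈ 96.8, N_2* ≈ 239

Setting both brackets to zero gives the nullclines N_1 + 0.983N_2 = 332 and 0.328N_1 + N_2 = 271.
Substituting N_2 = 271 - 0.328N_1 into the first: N_1(1 - 0.983·0.328) = 332 - 0.983·271.
So N_1* = 65.6/0.678 = 96.8, and then N_2* = 271 - 0.328·96.8 = 239.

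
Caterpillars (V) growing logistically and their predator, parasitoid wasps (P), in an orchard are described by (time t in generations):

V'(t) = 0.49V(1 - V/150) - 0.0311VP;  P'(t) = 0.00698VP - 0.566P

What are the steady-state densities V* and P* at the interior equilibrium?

From dP/dt = 0 with P > 0: 0.00698V* = 0.566, so V* = 81.1.
Substitute into dV/dt = 0: 0.49(1 - 81.1/150) = 0.0311P*.
The bracket is 0.459, giving P* = 0.225/0.0311 = 7.24.

V* ≈ 81.1, P* ≈ 7.24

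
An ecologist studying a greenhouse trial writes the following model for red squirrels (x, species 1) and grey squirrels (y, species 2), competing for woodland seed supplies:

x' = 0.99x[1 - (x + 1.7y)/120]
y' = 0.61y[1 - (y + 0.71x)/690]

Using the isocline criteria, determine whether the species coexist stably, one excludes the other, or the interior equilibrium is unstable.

Compare the nullcline intercepts: K1/α12 = 120/1.7 = 70.6 < K2 = 690; K2/α21 = 690/0.71 = 972 > K1 = 120.
Since the inequalities point opposite ways, species 2 can invade but species 1 cannot.

species 2 excludes species 1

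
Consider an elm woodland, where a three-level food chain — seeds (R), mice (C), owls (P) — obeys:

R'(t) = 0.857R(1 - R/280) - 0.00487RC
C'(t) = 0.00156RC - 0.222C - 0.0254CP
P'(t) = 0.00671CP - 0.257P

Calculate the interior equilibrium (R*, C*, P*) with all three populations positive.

From dP/dt = 0: 0.00671C* = 0.257, so C* = 38.3.
From dR/dt = 0: 0.857(1 - R*/280) = 0.00487·38.3, giving R* = 280·(1 - 0.218) = 219.
From dC/dt = 0: 0.00156·219 - 0.222 = 0.0254P*, so P* = 0.12/0.0254 = 4.71.

R* ≈ 219, C* ≈ 38.3, P* ≈ 4.71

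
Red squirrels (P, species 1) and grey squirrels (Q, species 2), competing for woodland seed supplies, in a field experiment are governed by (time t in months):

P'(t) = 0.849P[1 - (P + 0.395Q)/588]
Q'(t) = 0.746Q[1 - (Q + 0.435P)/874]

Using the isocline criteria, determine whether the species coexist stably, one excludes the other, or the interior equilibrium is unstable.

Compare the nullcline intercepts: K1/α12 = 588/0.395 = 1490 > K2 = 874; K2/α21 = 874/0.435 = 2010 > K1 = 588.
Since both inequalities hold, each species can invade when rare, so the interior equilibrium is stable.

stable coexistence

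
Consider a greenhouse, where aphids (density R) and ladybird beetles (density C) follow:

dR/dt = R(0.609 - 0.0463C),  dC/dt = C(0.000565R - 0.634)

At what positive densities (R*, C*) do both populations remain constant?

Set dC/dt = 0 with C > 0: 0.000565R - 0.634 = 0, so R* = 0.634/0.000565 = 1120.
Set dR/dt = 0 with R > 0: 0.609 - 0.0463C = 0, so C* = 0.609/0.0463 = 13.2.

R* ≈ 1120, C* ≈ 13.2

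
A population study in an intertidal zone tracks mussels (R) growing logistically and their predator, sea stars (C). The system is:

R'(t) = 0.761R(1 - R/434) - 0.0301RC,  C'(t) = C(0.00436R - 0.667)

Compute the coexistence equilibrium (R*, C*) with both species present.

From dC/dt = 0 with C > 0: 0.00436R* = 0.667, so R* = 153.
Substitute into dR/dt = 0: 0.761(1 - 153/434) = 0.0301C*.
The bracket is 0.648, giving C* = 0.493/0.0301 = 16.4.

R* ≈ 153, C* ≈ 16.4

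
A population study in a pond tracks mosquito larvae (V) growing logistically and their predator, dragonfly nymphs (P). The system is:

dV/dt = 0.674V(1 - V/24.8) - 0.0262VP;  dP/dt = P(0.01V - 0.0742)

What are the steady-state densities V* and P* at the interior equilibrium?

From dP/dt = 0 with P > 0: 0.01V* = 0.0742, so V* = 7.42.
Substitute into dV/dt = 0: 0.674(1 - 7.42/24.8) = 0.0262P*.
The bracket is 0.701, giving P* = 0.472/0.0262 = 18.

V* ≈ 7.42, P* ≈ 18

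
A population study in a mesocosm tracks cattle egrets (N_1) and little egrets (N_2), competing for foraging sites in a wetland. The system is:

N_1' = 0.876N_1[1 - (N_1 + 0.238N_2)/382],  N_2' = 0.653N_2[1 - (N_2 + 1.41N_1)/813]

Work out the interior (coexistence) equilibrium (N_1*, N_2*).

Setting both brackets to zero gives the nullclines N_1 + 0.238N_2 = 382 and 1.41N_1 + N_2 = 813.
Substituting N_2 = 813 - 1.41N_1 into the first: N_1(1 - 0.238·1.41) = 382 - 0.238·813.
So N_1* = 189/0.664 = 284, and then N_2* = 813 - 1.41·284 = 413.

N_1* ≈ 284, N_2* ≈ 413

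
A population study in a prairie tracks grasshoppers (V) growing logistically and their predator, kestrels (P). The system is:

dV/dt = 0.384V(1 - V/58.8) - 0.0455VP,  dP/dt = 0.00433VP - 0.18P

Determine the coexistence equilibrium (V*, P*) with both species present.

V* ≈ 41.6, P* ≈ 2.47

From dP/dt = 0 with P > 0: 0.00433V* = 0.18, so V* = 41.6.
Substitute into dV/dt = 0: 0.384(1 - 41.6/58.8) = 0.0455P*.
The bracket is 0.293, giving P* = 0.113/0.0455 = 2.47.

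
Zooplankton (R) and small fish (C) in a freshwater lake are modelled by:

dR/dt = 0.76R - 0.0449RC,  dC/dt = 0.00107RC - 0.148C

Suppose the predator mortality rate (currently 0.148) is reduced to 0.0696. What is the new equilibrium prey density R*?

R* ≈ 65

At the interior fixed point, setting dC/dt = 0 with C > 0 fixes R* = (predator death rate)/(RC coefficient) — independent of the other coefficients.
With the change, R* = 0.0696/0.00107 = 65; it falls from 138.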